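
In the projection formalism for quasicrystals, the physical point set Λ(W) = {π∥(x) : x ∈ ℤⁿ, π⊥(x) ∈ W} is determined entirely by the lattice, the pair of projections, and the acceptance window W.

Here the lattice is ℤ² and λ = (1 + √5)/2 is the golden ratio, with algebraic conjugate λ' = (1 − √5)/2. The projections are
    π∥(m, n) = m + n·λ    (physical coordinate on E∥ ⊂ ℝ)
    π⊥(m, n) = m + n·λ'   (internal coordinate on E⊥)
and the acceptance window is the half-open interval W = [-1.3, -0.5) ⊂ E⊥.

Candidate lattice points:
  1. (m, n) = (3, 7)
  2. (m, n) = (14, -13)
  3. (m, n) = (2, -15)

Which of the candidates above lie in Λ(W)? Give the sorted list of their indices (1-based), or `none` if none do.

Numerically λ ≈ 1.618034 and λ' = −1/λ ≈ -0.618034.
#1 (3,7): internal coord 3 + (7)·λ' = -1.326238; -1.326238 ∉ [-1.3, -0.5) → out
#2 (14,-13): internal coord 14 + (-13)·λ' = +22.034442; +22.034442 ∉ [-1.3, -0.5) → out
#3 (2,-15): internal coord 2 + (-15)·λ' = +11.270510; +11.270510 ∉ [-1.3, -0.5) → out

none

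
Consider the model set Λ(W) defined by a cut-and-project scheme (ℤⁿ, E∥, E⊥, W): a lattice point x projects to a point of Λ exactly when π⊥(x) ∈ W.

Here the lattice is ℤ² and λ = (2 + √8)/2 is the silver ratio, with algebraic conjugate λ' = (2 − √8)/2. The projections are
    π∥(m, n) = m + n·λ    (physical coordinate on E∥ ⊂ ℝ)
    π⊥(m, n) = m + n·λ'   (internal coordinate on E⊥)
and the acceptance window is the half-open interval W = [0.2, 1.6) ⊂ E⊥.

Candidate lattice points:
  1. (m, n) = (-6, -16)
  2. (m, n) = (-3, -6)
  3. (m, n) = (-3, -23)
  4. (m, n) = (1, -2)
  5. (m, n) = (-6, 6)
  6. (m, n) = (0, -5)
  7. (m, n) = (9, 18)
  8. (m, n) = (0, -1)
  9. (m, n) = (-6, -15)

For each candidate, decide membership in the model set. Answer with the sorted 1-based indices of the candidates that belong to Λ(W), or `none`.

1, 7, 8, 9

Compute λ' = (2−√8)/2 = -0.4142, so π⊥(m,n) = m -0.4142·n.
candidate 1: (m,n)=(-6,-16) → π∥ = -6-16·λ ≈ -44.6274, π⊥ = -6-16·λ' ≈ 0.6274 ∈ [0.2, 1.6) ⇒ IN Λ
candidate 2: (m,n)=(-3,-6) → π∥ = -3-6·λ ≈ -17.4853, π⊥ = -3-6·λ' ≈ -0.5147 ∉ [0.2, 1.6) ⇒ out
candidate 3: (m,n)=(-3,-23) → π∥ = -3-23·λ ≈ -58.5269, π⊥ = -3-23·λ' ≈ 6.5269 ∉ [0.2, 1.6) ⇒ out
candidate 4: (m,n)=(1,-2) → π∥ = 1-2·λ ≈ -3.8284, π⊥ = 1-2·λ' ≈ 1.8284 ∉ [0.2, 1.6) ⇒ out
candidate 5: (m,n)=(-6,6) → π∥ = -6+6·λ ≈ 8.4853, π⊥ = -6+6·λ' ≈ -8.4853 ∉ [0.2, 1.6) ⇒ out
candidate 6: (m,n)=(0,-5) → π∥ = 0-5·λ ≈ -12.0711, π⊥ = 0-5·λ' ≈ 2.0711 ∉ [0.2, 1.6) ⇒ out
candidate 7: (m,n)=(9,18) → π∥ = 9+18·λ ≈ 52.4558, π⊥ = 9+18·λ' ≈ 1.5442 ∈ [0.2, 1.6) ⇒ IN Λ
candidate 8: (m,n)=(0,-1) → π∥ = 0-1·λ ≈ -2.4142, π⊥ = 0-1·λ' ≈ 0.4142 ∈ [0.2, 1.6) ⇒ IN Λ
candidate 9: (m,n)=(-6,-15) → π∥ = -6-15·λ ≈ -42.2132, π⊥ = -6-15·λ' ≈ 0.2132 ∈ [0.2, 1.6) ⇒ IN Λ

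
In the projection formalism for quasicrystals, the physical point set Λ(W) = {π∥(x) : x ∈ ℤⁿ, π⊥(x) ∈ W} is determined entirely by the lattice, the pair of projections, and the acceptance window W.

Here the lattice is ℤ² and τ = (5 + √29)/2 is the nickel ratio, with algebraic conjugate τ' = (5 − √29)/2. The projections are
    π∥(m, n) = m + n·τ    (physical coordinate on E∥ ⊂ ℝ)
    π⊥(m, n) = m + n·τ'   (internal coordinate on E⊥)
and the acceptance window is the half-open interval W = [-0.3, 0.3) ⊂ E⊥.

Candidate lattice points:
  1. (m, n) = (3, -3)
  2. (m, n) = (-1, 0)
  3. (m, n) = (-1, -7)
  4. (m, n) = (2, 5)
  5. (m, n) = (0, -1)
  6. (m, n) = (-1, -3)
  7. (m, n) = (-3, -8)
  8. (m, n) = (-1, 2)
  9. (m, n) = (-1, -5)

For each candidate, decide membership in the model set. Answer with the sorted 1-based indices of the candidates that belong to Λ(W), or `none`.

5, 9

Compute τ' = (5−√29)/2 = -0.1926, so π⊥(m,n) = m -0.1926·n.
#1 (3,-3): internal coord 3 + (-3)·τ' = +3.5777; +3.5777 ∉ [-0.3, 0.3) → out
#2 (-1,0): internal coord -1 + (0)·τ' = -1.0000; -1.0000 ∉ [-0.3, 0.3) → out
#3 (-1,-7): internal coord -1 + (-7)·τ' = +0.3481; +0.3481 ∉ [-0.3, 0.3) → out
#4 (2,5): internal coord 2 + (5)·τ' = +1.0371; +1.0371 ∉ [-0.3, 0.3) → out
#5 (0,-1): internal coord 0 + (-1)·τ' = +0.1926; +0.1926 ∈ [-0.3, 0.3) → IN Λ
#6 (-1,-3): internal coord -1 + (-3)·τ' = -0.4223; -0.4223 ∉ [-0.3, 0.3) → out
#7 (-3,-8): internal coord -3 + (-8)·τ' = -1.4593; -1.4593 ∉ [-0.3, 0.3) → out
#8 (-1,2): internal coord -1 + (2)·τ' = -1.3852; -1.3852 ∉ [-0.3, 0.3) → out
#9 (-1,-5): internal coord -1 + (-5)·τ' = -0.0371; -0.0371 ∈ [-0.3, 0.3) → IN Λ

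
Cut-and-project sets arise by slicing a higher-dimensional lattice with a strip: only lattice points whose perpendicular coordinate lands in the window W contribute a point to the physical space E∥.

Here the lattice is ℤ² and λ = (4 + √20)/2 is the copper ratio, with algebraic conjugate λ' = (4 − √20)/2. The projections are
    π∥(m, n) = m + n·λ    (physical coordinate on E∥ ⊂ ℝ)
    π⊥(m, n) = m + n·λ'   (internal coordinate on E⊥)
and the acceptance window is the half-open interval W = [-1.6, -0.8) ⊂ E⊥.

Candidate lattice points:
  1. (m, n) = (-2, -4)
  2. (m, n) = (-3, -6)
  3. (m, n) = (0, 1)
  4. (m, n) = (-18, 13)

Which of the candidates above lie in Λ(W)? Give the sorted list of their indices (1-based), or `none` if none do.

λ' = (4−√20)/2 ≈ -0.2361.
#1 (-2,-4): internal coord -2 + (-4)·λ' = -1.0557; -1.0557 ∈ [-1.6, -0.8) → IN Λ
#2 (-3,-6): internal coord -3 + (-6)·λ' = -1.5836; -1.5836 ∈ [-1.6, -0.8) → IN Λ
#3 (0,1): internal coord 0 + (1)·λ' = -0.2361; -0.2361 ∉ [-1.6, -0.8) → out
#4 (-18,13): internal coord -18 + (13)·λ' = -21.0689; -21.0689 ∉ [-1.6, -0.8) → out

1, 2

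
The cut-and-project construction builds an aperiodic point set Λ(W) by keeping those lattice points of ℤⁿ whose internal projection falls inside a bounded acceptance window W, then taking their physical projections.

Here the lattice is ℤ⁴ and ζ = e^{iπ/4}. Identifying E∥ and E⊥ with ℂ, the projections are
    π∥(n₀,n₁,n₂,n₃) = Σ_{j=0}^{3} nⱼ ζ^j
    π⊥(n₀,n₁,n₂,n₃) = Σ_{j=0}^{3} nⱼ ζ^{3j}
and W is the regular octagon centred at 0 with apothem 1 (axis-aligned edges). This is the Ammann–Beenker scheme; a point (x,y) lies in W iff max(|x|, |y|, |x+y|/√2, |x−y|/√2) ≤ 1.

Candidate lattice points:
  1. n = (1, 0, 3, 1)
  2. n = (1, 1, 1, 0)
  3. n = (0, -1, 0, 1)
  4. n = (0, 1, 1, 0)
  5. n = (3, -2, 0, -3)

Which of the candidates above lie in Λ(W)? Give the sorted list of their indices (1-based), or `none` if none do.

π⊥(n) = n₀ + n₁ζ³ + n₂ζ⁶ + n₃ζ⁹ where ζ = e^{iπ/4}.
#1 (1, 0, 3, 1): internal (1.70711, -2.29289); octagon support 2.82843 vs apothem 1 → ∉ W
#2 (1, 1, 1, 0): internal (0.29289, -0.29289); octagon support 0.41421 vs apothem 1 → ∈ W
#3 (0, -1, 0, 1): internal (1.41421, 0.00000); octagon support 1.41421 vs apothem 1 → ∉ W
#4 (0, 1, 1, 0): internal (-0.70711, -0.29289); octagon support 0.70711 vs apothem 1 → ∈ W
#5 (3, -2, 0, -3): internal (2.29289, -3.53553); octagon support 4.12132 vs apothem 1 → ∉ W

2, 4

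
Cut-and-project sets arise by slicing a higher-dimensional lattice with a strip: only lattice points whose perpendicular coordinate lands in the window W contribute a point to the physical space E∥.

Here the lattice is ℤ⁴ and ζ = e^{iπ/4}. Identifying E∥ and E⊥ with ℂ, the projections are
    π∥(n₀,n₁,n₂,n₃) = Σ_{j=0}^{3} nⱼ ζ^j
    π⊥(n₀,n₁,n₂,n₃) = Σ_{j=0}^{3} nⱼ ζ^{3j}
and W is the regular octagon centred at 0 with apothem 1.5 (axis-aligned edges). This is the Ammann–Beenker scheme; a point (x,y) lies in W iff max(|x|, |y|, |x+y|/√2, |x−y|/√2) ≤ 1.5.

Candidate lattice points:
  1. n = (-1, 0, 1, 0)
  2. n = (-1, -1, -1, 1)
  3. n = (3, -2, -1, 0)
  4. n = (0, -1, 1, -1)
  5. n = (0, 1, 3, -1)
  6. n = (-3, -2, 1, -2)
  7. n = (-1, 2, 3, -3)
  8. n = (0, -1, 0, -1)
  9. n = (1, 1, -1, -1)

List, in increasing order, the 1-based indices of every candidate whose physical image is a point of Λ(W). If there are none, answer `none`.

1, 2, 8, 9

π⊥(n) = n₀ + n₁ζ³ + n₂ζ⁶ + n₃ζ⁹ where ζ = e^{iπ/4}.
candidate 1: n = (-1, 0, 1, 0) → π⊥ ≈ (-1.0000, -1.0000); max(|x|,|y|,|x±y|/√2) = 1.4142 ≤ 1.5 ⇒ ∈ W
candidate 2: n = (-1, -1, -1, 1) → π⊥ ≈ (+0.4142, +1.0000); max(|x|,|y|,|x±y|/√2) = 1.0000 ≤ 1.5 ⇒ ∈ W
candidate 3: n = (3, -2, -1, 0) → π⊥ ≈ (+4.4142, -0.4142); max(|x|,|y|,|x±y|/√2) = 4.4142 > 1.5 ⇒ ∉ W
candidate 4: n = (0, -1, 1, -1) → π⊥ ≈ (+0.0000, -2.4142); max(|x|,|y|,|x±y|/√2) = 2.4142 > 1.5 ⇒ ∉ W
candidate 5: n = (0, 1, 3, -1) → π⊥ ≈ (-1.4142, -3.0000); max(|x|,|y|,|x±y|/√2) = 3.1213 > 1.5 ⇒ ∉ W
candidate 6: n = (-3, -2, 1, -2) → π⊥ ≈ (-3.0000, -3.8284); max(|x|,|y|,|x±y|/√2) = 4.8284 > 1.5 ⇒ ∉ W
candidate 7: n = (-1, 2, 3, -3) → π⊥ ≈ (-4.5355, -3.7071); max(|x|,|y|,|x±y|/√2) = 5.8284 > 1.5 ⇒ ∉ W
candidate 8: n = (0, -1, 0, -1) → π⊥ ≈ (+0.0000, -1.4142); max(|x|,|y|,|x±y|/√2) = 1.4142 ≤ 1.5 ⇒ ∈ W
candidate 9: n = (1, 1, -1, -1) → π⊥ ≈ (-0.4142, +1.0000); max(|x|,|y|,|x±y|/√2) = 1.0000 ≤ 1.5 ⇒ ∈ W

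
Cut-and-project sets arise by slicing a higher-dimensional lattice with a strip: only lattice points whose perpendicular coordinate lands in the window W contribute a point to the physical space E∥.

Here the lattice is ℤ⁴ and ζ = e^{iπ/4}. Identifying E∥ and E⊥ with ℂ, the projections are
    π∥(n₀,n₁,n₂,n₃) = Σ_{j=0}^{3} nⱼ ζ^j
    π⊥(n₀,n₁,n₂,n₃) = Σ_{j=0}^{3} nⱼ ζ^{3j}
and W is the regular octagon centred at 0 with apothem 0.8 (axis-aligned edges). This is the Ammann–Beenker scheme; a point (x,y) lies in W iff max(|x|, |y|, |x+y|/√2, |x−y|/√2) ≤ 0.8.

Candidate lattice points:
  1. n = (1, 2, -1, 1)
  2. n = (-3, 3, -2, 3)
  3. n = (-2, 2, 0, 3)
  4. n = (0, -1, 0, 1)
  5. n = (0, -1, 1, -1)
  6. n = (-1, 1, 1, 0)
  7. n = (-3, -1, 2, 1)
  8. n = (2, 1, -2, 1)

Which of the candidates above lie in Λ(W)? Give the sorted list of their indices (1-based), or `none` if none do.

π⊥(n) = n₀ + n₁ζ³ + n₂ζ⁶ + n₃ζ⁹ where ζ = e^{iπ/4}.
candidate 1: n = (1, 2, -1, 1) → π⊥ ≈ (+0.29289, +3.12132); max(|x|,|y|,|x±y|/√2) = 3.12132 > 0.8 ⇒ ∉ W
candidate 2: n = (-3, 3, -2, 3) → π⊥ ≈ (-3.00000, +6.24264); max(|x|,|y|,|x±y|/√2) = 6.53553 > 0.8 ⇒ ∉ W
candidate 3: n = (-2, 2, 0, 3) → π⊥ ≈ (-1.29289, +3.53553); max(|x|,|y|,|x±y|/√2) = 3.53553 > 0.8 ⇒ ∉ W
candidate 4: n = (0, -1, 0, 1) → π⊥ ≈ (+1.41421, +0.00000); max(|x|,|y|,|x±y|/√2) = 1.41421 > 0.8 ⇒ ∉ W
candidate 5: n = (0, -1, 1, -1) → π⊥ ≈ (+0.00000, -2.41421); max(|x|,|y|,|x±y|/√2) = 2.41421 > 0.8 ⇒ ∉ W
candidate 6: n = (-1, 1, 1, 0) → π⊥ ≈ (-1.70711, -0.29289); max(|x|,|y|,|x±y|/√2) = 1.70711 > 0.8 ⇒ ∉ W
candidate 7: n = (-3, -1, 2, 1) → π⊥ ≈ (-1.58579, -2.00000); max(|x|,|y|,|x±y|/√2) = 2.53553 > 0.8 ⇒ ∉ W
candidate 8: n = (2, 1, -2, 1) → π⊥ ≈ (+2.00000, +3.41421); max(|x|,|y|,|x±y|/√2) = 3.82843 > 0.8 ⇒ ∉ W

none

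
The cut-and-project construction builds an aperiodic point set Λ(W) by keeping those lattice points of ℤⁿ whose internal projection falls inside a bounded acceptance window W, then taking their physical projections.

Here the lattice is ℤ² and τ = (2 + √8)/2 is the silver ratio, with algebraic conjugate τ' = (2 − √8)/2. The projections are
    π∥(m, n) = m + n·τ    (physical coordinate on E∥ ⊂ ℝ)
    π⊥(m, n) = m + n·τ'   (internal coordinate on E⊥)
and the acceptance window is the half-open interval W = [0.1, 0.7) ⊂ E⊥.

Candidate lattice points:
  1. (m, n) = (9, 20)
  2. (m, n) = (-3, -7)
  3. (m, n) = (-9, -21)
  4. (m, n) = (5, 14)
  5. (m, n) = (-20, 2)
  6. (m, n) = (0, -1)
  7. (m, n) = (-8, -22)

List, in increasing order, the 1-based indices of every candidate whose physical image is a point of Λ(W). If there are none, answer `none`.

6

Numerically τ ≈ 2.414214 and τ' = −1/τ ≈ -0.414214.
candidate 1: (m,n)=(9,20) → π∥ = 9+20·τ ≈ 57.284271, π⊥ = 9+20·τ' ≈ 0.715729 ∉ [0.1, 0.7) ⇒ out
candidate 2: (m,n)=(-3,-7) → π∥ = -3-7·τ ≈ -19.899495, π⊥ = -3-7·τ' ≈ -0.100505 ∉ [0.1, 0.7) ⇒ out
candidate 3: (m,n)=(-9,-21) → π∥ = -9-21·τ ≈ -59.698485, π⊥ = -9-21·τ' ≈ -0.301515 ∉ [0.1, 0.7) ⇒ out
candidate 4: (m,n)=(5,14) → π∥ = 5+14·τ ≈ 38.798990, π⊥ = 5+14·τ' ≈ -0.798990 ∉ [0.1, 0.7) ⇒ out
candidate 5: (m,n)=(-20,2) → π∥ = -20+2·τ ≈ -15.171573, π⊥ = -20+2·τ' ≈ -20.828427 ∉ [0.1, 0.7) ⇒ out
candidate 6: (m,n)=(0,-1) → π∥ = 0-1·τ ≈ -2.414214, π⊥ = 0-1·τ' ≈ 0.414214 ∈ [0.1, 0.7) ⇒ IN Λ
candidate 7: (m,n)=(-8,-22) → π∥ = -8-22·τ ≈ -61.112698, π⊥ = -8-22·τ' ≈ 1.112698 ∉ [0.1, 0.7) ⇒ out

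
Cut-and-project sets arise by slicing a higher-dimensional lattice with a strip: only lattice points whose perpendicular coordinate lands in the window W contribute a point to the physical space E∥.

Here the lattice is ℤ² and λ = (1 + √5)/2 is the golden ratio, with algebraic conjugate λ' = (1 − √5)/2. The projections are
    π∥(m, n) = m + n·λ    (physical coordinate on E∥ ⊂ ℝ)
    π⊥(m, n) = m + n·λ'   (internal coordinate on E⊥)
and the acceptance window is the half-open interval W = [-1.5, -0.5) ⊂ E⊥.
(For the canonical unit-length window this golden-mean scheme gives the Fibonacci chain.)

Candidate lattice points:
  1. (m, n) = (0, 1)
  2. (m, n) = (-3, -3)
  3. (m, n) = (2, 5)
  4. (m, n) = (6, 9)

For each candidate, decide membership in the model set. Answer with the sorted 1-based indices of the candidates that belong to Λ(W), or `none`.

λ' = (1−√5)/2 ≈ -0.61803.
[1] lift (0,1): star map gives -0.61803; window check -1.5 ≤ -0.61803 < -0.5 is true → IN Λ
[2] lift (-3,-3): star map gives -1.14590; window check -1.5 ≤ -1.14590 < -0.5 is true → IN Λ
[3] lift (2,5): star map gives -1.09017; window check -1.5 ≤ -1.09017 < -0.5 is true → IN Λ
[4] lift (6,9): star map gives 0.43769; window check -1.5 ≤ 0.43769 < -0.5 is false → out

1, 2, 3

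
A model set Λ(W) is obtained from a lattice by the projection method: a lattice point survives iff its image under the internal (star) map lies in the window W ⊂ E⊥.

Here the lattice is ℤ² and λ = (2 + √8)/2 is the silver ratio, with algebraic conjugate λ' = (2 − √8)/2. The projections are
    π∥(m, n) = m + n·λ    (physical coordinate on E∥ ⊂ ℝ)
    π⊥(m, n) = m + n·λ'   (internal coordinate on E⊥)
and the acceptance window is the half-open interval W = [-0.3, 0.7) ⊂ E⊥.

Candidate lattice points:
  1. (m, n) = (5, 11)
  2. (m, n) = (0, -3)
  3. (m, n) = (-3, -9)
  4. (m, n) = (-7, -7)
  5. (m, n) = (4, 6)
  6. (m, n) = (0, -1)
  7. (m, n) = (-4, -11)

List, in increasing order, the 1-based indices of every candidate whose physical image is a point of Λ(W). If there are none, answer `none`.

1, 6, 7

λ' = (2−√8)/2 ≈ -0.41421.
[1] lift (5,11): star map gives 0.44365; window check -0.3 ≤ 0.44365 < 0.7 is true → IN Λ
[2] lift (0,-3): star map gives 1.24264; window check -0.3 ≤ 1.24264 < 0.7 is false → out
[3] lift (-3,-9): star map gives 0.72792; window check -0.3 ≤ 0.72792 < 0.7 is false → out
[4] lift (-7,-7): star map gives -4.10051; window check -0.3 ≤ -4.10051 < 0.7 is false → out
[5] lift (4,6): star map gives 1.51472; window check -0.3 ≤ 1.51472 < 0.7 is false → out
[6] lift (0,-1): star map gives 0.41421; window check -0.3 ≤ 0.41421 < 0.7 is true → IN Λ
[7] lift (-4,-11): star map gives 0.55635; window check -0.3 ≤ 0.55635 < 0.7 is true → IN Λ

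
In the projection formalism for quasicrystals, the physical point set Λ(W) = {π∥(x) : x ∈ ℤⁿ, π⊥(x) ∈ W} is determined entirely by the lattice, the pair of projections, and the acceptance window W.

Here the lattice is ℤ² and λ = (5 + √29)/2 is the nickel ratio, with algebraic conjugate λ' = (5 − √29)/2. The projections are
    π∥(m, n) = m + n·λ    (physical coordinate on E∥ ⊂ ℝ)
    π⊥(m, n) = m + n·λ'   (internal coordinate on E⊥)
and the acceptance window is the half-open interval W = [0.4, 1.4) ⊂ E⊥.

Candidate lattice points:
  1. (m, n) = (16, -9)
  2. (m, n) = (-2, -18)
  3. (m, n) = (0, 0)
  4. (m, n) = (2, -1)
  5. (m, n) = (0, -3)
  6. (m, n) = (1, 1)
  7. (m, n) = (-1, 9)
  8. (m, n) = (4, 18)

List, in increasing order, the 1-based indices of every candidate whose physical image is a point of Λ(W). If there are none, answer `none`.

Compute λ' = (5−√29)/2 = -0.192582, so π⊥(m,n) = m -0.192582·n.
[1] lift (16,-9): star map gives 17.733242; window check 0.4 ≤ 17.733242 < 1.4 is false → out
[2] lift (-2,-18): star map gives 1.466483; window check 0.4 ≤ 1.466483 < 1.4 is false → out
[3] lift (0,0): star map gives 0.000000; window check 0.4 ≤ 0.000000 < 1.4 is false → out
[4] lift (2,-1): star map gives 2.192582; window check 0.4 ≤ 2.192582 < 1.4 is false → out
[5] lift (0,-3): star map gives 0.577747; window check 0.4 ≤ 0.577747 < 1.4 is true → IN Λ
[6] lift (1,1): star map gives 0.807418; window check 0.4 ≤ 0.807418 < 1.4 is true → IN Λ
[7] lift (-1,9): star map gives -2.733242; window check 0.4 ≤ -2.733242 < 1.4 is false → out
[8] lift (4,18): star map gives 0.533517; window check 0.4 ≤ 0.533517 < 1.4 is true → IN Λ

5, 6, 8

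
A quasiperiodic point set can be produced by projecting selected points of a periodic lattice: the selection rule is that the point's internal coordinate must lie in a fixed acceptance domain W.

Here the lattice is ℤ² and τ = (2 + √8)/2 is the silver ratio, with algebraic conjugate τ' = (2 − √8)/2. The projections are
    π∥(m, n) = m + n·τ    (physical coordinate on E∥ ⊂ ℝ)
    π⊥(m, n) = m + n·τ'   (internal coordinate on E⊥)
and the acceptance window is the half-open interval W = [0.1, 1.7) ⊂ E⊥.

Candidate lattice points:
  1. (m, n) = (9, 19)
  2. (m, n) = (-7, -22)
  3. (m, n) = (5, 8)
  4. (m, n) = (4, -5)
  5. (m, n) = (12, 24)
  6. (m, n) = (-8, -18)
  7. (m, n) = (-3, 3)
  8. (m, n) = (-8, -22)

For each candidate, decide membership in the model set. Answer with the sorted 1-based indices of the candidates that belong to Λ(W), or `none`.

Compute τ' = (2−√8)/2 = -0.4142, so π⊥(m,n) = m -0.4142·n.
[1] lift (9,19): star map gives 1.1299; window check 0.1 ≤ 1.1299 < 1.7 is true → IN Λ
[2] lift (-7,-22): star map gives 2.1127; window check 0.1 ≤ 2.1127 < 1.7 is false → out
[3] lift (5,8): star map gives 1.6863; window check 0.1 ≤ 1.6863 < 1.7 is true → IN Λ
[4] lift (4,-5): star map gives 6.0711; window check 0.1 ≤ 6.0711 < 1.7 is false → out
[5] lift (12,24): star map gives 2.0589; window check 0.1 ≤ 2.0589 < 1.7 is false → out
[6] lift (-8,-18): star map gives -0.5442; window check 0.1 ≤ -0.5442 < 1.7 is false → out
[7] lift (-3,3): star map gives -4.2426; window check 0.1 ≤ -4.2426 < 1.7 is false → out
[8] lift (-8,-22): star map gives 1.1127; window check 0.1 ≤ 1.1127 < 1.7 is true → IN Λ

1, 3, 8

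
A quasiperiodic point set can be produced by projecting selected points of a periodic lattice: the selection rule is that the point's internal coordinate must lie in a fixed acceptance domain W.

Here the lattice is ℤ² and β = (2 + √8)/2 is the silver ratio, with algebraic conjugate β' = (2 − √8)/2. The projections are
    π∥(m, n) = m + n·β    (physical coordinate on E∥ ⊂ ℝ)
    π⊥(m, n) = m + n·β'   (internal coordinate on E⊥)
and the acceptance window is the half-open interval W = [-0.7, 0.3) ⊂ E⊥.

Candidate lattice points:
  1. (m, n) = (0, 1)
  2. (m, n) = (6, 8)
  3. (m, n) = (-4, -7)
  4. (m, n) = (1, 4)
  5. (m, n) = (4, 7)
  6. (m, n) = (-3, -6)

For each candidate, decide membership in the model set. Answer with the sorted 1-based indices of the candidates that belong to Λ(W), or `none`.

Compute β' = (2−√8)/2 = -0.41421, so π⊥(m,n) = m -0.41421·n.
#1 (0,1): internal coord 0 + (1)·β' = -0.41421; -0.41421 ∈ [-0.7, 0.3) → IN Λ
#2 (6,8): internal coord 6 + (8)·β' = +2.68629; +2.68629 ∉ [-0.7, 0.3) → out
#3 (-4,-7): internal coord -4 + (-7)·β' = -1.10051; -1.10051 ∉ [-0.7, 0.3) → out
#4 (1,4): internal coord 1 + (4)·β' = -0.65685; -0.65685 ∈ [-0.7, 0.3) → IN Λ
#5 (4,7): internal coord 4 + (7)·β' = +1.10051; +1.10051 ∉ [-0.7, 0.3) → out
#6 (-3,-6): internal coord -3 + (-6)·β' = -0.51472; -0.51472 ∈ [-0.7, 0.3) → IN Λ

1, 4, 6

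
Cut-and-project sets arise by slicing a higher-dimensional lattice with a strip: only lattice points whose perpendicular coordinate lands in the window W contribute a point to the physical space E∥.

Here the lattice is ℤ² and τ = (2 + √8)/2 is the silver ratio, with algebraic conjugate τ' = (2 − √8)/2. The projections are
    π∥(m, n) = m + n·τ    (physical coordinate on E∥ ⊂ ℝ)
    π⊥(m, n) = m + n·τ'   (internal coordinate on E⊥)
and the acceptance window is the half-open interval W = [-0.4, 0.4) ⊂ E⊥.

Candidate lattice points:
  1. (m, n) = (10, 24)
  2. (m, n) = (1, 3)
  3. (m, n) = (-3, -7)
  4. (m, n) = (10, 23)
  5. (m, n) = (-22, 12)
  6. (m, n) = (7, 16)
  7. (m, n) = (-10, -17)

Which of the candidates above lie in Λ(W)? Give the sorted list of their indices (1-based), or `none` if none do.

Compute τ' = (2−√8)/2 = -0.414214, so π⊥(m,n) = m -0.414214·n.
#1 (10,24): internal coord 10 + (24)·τ' = +0.058875; +0.058875 ∈ [-0.4, 0.4) → IN Λ
#2 (1,3): internal coord 1 + (3)·τ' = -0.242641; -0.242641 ∈ [-0.4, 0.4) → IN Λ
#3 (-3,-7): internal coord -3 + (-7)·τ' = -0.100505; -0.100505 ∈ [-0.4, 0.4) → IN Λ
#4 (10,23): internal coord 10 + (23)·τ' = +0.473088; +0.473088 ∉ [-0.4, 0.4) → out
#5 (-22,12): internal coord -22 + (12)·τ' = -26.970563; -26.970563 ∉ [-0.4, 0.4) → out
#6 (7,16): internal coord 7 + (16)·τ' = +0.372583; +0.372583 ∈ [-0.4, 0.4) → IN Λ
#7 (-10,-17): internal coord -10 + (-17)·τ' = -2.958369; -2.958369 ∉ [-0.4, 0.4) → out

1, 2, 3, 6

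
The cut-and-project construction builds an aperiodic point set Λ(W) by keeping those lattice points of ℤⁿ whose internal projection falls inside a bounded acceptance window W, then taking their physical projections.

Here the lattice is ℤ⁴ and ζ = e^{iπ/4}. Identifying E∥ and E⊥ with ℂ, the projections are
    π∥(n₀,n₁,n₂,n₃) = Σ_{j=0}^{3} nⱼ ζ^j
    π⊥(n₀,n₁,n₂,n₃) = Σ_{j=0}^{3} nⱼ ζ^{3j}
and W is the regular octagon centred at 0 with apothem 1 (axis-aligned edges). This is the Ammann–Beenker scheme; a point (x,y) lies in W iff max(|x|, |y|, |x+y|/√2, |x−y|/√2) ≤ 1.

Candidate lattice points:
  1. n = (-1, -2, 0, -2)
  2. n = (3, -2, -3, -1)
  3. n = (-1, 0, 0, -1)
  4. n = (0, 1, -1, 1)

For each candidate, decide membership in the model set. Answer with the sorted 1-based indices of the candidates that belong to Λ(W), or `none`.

π⊥(n) = n₀ + n₁ζ³ + n₂ζ⁶ + n₃ζ⁹ where ζ = e^{iπ/4}.
candidate 1: n = (-1, -2, 0, -2) → π⊥ ≈ (-1.0000, -2.8284); max(|x|,|y|,|x±y|/√2) = 2.8284 > 1 ⇒ ∉ W
candidate 2: n = (3, -2, -3, -1) → π⊥ ≈ (+3.7071, +0.8787); max(|x|,|y|,|x±y|/√2) = 3.7071 > 1 ⇒ ∉ W
candidate 3: n = (-1, 0, 0, -1) → π⊥ ≈ (-1.7071, -0.7071); max(|x|,|y|,|x±y|/√2) = 1.7071 > 1 ⇒ ∉ W
candidate 4: n = (0, 1, -1, 1) → π⊥ ≈ (+0.0000, +2.4142); max(|x|,|y|,|x±y|/√2) = 2.4142 > 1 ⇒ ∉ W

none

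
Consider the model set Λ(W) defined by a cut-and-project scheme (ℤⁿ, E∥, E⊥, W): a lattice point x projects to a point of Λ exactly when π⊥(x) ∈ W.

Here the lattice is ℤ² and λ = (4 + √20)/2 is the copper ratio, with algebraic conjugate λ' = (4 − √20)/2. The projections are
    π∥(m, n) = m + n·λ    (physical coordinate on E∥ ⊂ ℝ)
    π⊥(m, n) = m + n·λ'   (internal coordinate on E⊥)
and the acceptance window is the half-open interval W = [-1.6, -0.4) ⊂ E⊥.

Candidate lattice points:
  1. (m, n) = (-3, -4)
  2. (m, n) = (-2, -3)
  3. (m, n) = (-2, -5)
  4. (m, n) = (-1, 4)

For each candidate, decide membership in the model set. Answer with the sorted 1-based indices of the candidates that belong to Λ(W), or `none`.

2, 3

Compute λ' = (4−√20)/2 = -0.2361, so π⊥(m,n) = m -0.2361·n.
candidate 1: (m,n)=(-3,-4) → π∥ = -3-4·λ ≈ -19.9443, π⊥ = -3-4·λ' ≈ -2.0557 ∉ [-1.6, -0.4) ⇒ out
candidate 2: (m,n)=(-2,-3) → π∥ = -2-3·λ ≈ -14.7082, π⊥ = -2-3·λ' ≈ -1.2918 ∈ [-1.6, -0.4) ⇒ IN Λ
candidate 3: (m,n)=(-2,-5) → π∥ = -2-5·λ ≈ -23.1803, π⊥ = -2-5·λ' ≈ -0.8197 ∈ [-1.6, -0.4) ⇒ IN Λ
candidate 4: (m,n)=(-1,4) → π∥ = -1+4·λ ≈ 15.9443, π⊥ = -1+4·λ' ≈ -1.9443 ∉ [-1.6, -0.4) ⇒ out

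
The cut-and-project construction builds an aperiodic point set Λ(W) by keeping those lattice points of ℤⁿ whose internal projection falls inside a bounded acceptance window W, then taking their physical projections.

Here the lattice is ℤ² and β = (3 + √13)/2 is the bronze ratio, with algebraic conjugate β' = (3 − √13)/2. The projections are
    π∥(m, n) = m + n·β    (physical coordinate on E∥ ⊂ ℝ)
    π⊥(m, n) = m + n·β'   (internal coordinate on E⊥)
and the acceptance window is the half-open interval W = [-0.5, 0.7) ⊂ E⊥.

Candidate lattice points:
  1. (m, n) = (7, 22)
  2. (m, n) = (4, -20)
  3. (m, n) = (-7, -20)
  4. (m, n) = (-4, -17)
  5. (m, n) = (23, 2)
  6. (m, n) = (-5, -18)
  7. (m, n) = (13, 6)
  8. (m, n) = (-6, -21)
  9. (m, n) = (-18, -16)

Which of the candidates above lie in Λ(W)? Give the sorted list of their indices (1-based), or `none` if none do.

β' = (3−√13)/2 ≈ -0.30278.
candidate 1: (m,n)=(7,22) → π∥ = 7+22·β ≈ 79.66106, π⊥ = 7+22·β' ≈ 0.33894 ∈ [-0.5, 0.7) ⇒ IN Λ
candidate 2: (m,n)=(4,-20) → π∥ = 4-20·β ≈ -62.05551, π⊥ = 4-20·β' ≈ 10.05551 ∉ [-0.5, 0.7) ⇒ out
candidate 3: (m,n)=(-7,-20) → π∥ = -7-20·β ≈ -73.05551, π⊥ = -7-20·β' ≈ -0.94449 ∉ [-0.5, 0.7) ⇒ out
candidate 4: (m,n)=(-4,-17) → π∥ = -4-17·β ≈ -60.14719, π⊥ = -4-17·β' ≈ 1.14719 ∉ [-0.5, 0.7) ⇒ out
candidate 5: (m,n)=(23,2) → π∥ = 23+2·β ≈ 29.60555, π⊥ = 23+2·β' ≈ 22.39445 ∉ [-0.5, 0.7) ⇒ out
candidate 6: (m,n)=(-5,-18) → π∥ = -5-18·β ≈ -64.44996, π⊥ = -5-18·β' ≈ 0.44996 ∈ [-0.5, 0.7) ⇒ IN Λ
candidate 7: (m,n)=(13,6) → π∥ = 13+6·β ≈ 32.81665, π⊥ = 13+6·β' ≈ 11.18335 ∉ [-0.5, 0.7) ⇒ out
candidate 8: (m,n)=(-6,-21) → π∥ = -6-21·β ≈ -75.35829, π⊥ = -6-21·β' ≈ 0.35829 ∈ [-0.5, 0.7) ⇒ IN Λ
candidate 9: (m,n)=(-18,-16) → π∥ = -18-16·β ≈ -70.84441, π⊥ = -18-16·β' ≈ -13.15559 ∉ [-0.5, 0.7) ⇒ out

1, 6, 8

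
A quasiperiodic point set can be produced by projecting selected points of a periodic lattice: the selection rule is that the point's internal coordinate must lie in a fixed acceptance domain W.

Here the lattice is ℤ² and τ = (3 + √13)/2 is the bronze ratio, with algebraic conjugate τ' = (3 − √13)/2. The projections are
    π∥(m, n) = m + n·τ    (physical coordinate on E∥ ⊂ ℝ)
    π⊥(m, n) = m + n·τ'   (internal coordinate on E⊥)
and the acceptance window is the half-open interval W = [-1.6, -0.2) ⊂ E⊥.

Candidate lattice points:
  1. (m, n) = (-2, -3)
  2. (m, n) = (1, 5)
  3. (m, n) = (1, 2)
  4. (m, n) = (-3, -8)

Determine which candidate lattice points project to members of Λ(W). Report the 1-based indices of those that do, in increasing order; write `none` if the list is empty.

τ' = (3−√13)/2 ≈ -0.302776.
candidate 1: (m,n)=(-2,-3) → π∥ = -2-3·τ ≈ -11.908327, π⊥ = -2-3·τ' ≈ -1.091673 ∈ [-1.6, -0.2) ⇒ IN Λ
candidate 2: (m,n)=(1,5) → π∥ = 1+5·τ ≈ 17.513878, π⊥ = 1+5·τ' ≈ -0.513878 ∈ [-1.6, -0.2) ⇒ IN Λ
candidate 3: (m,n)=(1,2) → π∥ = 1+2·τ ≈ 7.605551, π⊥ = 1+2·τ' ≈ 0.394449 ∉ [-1.6, -0.2) ⇒ out
candidate 4: (m,n)=(-3,-8) → π∥ = -3-8·τ ≈ -29.422205, π⊥ = -3-8·τ' ≈ -0.577795 ∈ [-1.6, -0.2) ⇒ IN Λ

1, 2, 4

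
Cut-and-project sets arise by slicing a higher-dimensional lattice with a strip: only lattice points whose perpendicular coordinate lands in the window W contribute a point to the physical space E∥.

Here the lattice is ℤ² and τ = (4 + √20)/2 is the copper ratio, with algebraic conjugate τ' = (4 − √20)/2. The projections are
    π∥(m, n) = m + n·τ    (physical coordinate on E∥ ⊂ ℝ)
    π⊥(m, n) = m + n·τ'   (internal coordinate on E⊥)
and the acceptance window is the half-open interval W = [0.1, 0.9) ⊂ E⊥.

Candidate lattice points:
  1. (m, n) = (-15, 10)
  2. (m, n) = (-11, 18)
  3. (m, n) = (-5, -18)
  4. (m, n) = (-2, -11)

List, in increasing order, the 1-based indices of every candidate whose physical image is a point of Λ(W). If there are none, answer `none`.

τ' = (4−√20)/2 ≈ -0.236068.
candidate 1: (m,n)=(-15,10) → π∥ = -15+10·τ ≈ 27.360680, π⊥ = -15+10·τ' ≈ -17.360680 ∉ [0.1, 0.9) ⇒ out
candidate 2: (m,n)=(-11,18) → π∥ = -11+18·τ ≈ 65.249224, π⊥ = -11+18·τ' ≈ -15.249224 ∉ [0.1, 0.9) ⇒ out
candidate 3: (m,n)=(-5,-18) → π∥ = -5-18·τ ≈ -81.249224, π⊥ = -5-18·τ' ≈ -0.750776 ∉ [0.1, 0.9) ⇒ out
candidate 4: (m,n)=(-2,-11) → π∥ = -2-11·τ ≈ -48.596748, π⊥ = -2-11·τ' ≈ 0.596748 ∈ [0.1, 0.9) ⇒ IN Λ

4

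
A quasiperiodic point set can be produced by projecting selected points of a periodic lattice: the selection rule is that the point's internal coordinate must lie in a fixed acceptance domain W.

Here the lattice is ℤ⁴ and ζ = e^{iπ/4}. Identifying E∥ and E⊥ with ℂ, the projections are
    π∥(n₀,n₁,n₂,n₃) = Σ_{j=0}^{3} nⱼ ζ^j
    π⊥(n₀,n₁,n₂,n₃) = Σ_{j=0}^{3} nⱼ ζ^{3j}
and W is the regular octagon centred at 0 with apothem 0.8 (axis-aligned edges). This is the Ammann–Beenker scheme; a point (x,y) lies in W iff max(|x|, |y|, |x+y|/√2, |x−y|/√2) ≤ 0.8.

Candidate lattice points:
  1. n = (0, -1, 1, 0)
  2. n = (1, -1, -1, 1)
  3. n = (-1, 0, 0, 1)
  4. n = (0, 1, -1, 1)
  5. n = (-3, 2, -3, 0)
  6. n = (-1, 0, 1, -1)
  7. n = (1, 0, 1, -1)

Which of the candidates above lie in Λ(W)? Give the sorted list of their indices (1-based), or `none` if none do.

3

With ζ = e^{iπ/4} the internal vectors are ζ^0,ζ^3,ζ^6,ζ^9.
#1 (0, -1, 1, 0): internal (0.70711, -1.70711); octagon support 1.70711 vs apothem 0.8 → ∉ W
#2 (1, -1, -1, 1): internal (2.41421, 1.00000); octagon support 2.41421 vs apothem 0.8 → ∉ W
#3 (-1, 0, 0, 1): internal (-0.29289, 0.70711); octagon support 0.70711 vs apothem 0.8 → ∈ W
#4 (0, 1, -1, 1): internal (0.00000, 2.41421); octagon support 2.41421 vs apothem 0.8 → ∉ W
#5 (-3, 2, -3, 0): internal (-4.41421, 4.41421); octagon support 6.24264 vs apothem 0.8 → ∉ W
#6 (-1, 0, 1, -1): internal (-1.70711, -1.70711); octagon support 2.41421 vs apothem 0.8 → ∉ W
#7 (1, 0, 1, -1): internal (0.29289, -1.70711); octagon support 1.70711 vs apothem 0.8 → ∉ W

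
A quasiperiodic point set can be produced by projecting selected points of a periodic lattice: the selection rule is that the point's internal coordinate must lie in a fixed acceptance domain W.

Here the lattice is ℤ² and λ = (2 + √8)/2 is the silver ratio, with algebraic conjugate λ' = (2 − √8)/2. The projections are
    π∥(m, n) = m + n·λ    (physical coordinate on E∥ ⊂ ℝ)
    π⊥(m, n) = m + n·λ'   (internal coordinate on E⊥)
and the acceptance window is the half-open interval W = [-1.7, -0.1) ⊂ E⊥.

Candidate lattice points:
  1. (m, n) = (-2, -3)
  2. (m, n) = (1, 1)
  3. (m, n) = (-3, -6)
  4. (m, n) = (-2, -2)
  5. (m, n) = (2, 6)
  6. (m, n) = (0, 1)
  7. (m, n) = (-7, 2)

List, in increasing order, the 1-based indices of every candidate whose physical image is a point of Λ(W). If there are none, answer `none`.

1, 3, 4, 5, 6

Numerically λ ≈ 2.4142 and λ' = −1/λ ≈ -0.4142.
candidate 1: (m,n)=(-2,-3) → π∥ = -2-3·λ ≈ -9.2426, π⊥ = -2-3·λ' ≈ -0.7574 ∈ [-1.7, -0.1) ⇒ IN Λ
candidate 2: (m,n)=(1,1) → π∥ = 1+1·λ ≈ 3.4142, π⊥ = 1+1·λ' ≈ 0.5858 ∉ [-1.7, -0.1) ⇒ out
candidate 3: (m,n)=(-3,-6) → π∥ = -3-6·λ ≈ -17.4853, π⊥ = -3-6·λ' ≈ -0.5147 ∈ [-1.7, -0.1) ⇒ IN Λ
candidate 4: (m,n)=(-2,-2) → π∥ = -2-2·λ ≈ -6.8284, π⊥ = -2-2·λ' ≈ -1.1716 ∈ [-1.7, -0.1) ⇒ IN Λ
candidate 5: (m,n)=(2,6) → π∥ = 2+6·λ ≈ 16.4853, π⊥ = 2+6·λ' ≈ -0.4853 ∈ [-1.7, -0.1) ⇒ IN Λ
candidate 6: (m,n)=(0,1) → π∥ = 0+1·λ ≈ 2.4142, π⊥ = 0+1·λ' ≈ -0.4142 ∈ [-1.7, -0.1) ⇒ IN Λ
candidate 7: (m,n)=(-7,2) → π∥ = -7+2·λ ≈ -2.1716, π⊥ = -7+2·λ' ≈ -7.8284 ∉ [-1.7, -0.1) ⇒ out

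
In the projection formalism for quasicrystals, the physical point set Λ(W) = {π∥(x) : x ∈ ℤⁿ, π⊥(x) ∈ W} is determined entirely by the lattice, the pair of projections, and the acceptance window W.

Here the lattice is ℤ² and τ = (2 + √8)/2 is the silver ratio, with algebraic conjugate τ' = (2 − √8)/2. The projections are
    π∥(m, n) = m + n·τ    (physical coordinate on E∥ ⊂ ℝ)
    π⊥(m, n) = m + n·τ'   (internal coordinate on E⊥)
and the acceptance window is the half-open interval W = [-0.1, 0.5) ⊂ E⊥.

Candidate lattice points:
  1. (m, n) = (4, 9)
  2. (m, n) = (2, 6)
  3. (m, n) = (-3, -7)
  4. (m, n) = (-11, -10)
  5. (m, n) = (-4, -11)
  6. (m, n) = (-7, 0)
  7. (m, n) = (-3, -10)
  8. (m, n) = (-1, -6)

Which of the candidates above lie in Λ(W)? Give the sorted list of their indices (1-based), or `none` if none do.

Compute τ' = (2−√8)/2 = -0.414214, so π⊥(m,n) = m -0.414214·n.
[1] lift (4,9): star map gives 0.272078; window check -0.1 ≤ 0.272078 < 0.5 is true → IN Λ
[2] lift (2,6): star map gives -0.485281; window check -0.1 ≤ -0.485281 < 0.5 is false → out
[3] lift (-3,-7): star map gives -0.100505; window check -0.1 ≤ -0.100505 < 0.5 is false → out
[4] lift (-11,-10): star map gives -6.857864; window check -0.1 ≤ -6.857864 < 0.5 is false → out
[5] lift (-4,-11): star map gives 0.556349; window check -0.1 ≤ 0.556349 < 0.5 is false → out
[6] lift (-7,0): star map gives -7.000000; window check -0.1 ≤ -7.000000 < 0.5 is false → out
[7] lift (-3,-10): star map gives 1.142136; window check -0.1 ≤ 1.142136 < 0.5 is false → out
[8] lift (-1,-6): star map gives 1.485281; window check -0.1 ≤ 1.485281 < 0.5 is false → out

1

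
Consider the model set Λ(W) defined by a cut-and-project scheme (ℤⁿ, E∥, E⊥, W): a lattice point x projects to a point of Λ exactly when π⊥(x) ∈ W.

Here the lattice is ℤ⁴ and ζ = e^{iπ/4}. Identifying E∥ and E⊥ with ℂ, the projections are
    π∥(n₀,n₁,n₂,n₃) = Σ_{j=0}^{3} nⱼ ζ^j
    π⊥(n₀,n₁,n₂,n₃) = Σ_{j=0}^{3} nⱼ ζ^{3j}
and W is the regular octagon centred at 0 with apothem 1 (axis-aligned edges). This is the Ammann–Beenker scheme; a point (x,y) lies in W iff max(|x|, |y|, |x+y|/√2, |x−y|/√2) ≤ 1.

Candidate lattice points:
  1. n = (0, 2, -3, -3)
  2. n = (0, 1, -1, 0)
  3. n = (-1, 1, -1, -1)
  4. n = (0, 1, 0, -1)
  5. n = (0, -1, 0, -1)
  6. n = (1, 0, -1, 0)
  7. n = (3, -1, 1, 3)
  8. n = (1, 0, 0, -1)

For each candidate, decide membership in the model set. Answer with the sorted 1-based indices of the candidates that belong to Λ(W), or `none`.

With ζ = e^{iπ/4} the internal vectors are ζ^0,ζ^3,ζ^6,ζ^9.
#1 (0, 2, -3, -3): internal (-3.535534, 2.292893); octagon support 4.121320 vs apothem 1 → ∉ W
#2 (0, 1, -1, 0): internal (-0.707107, 1.707107); octagon support 1.707107 vs apothem 1 → ∉ W
#3 (-1, 1, -1, -1): internal (-2.414214, 1.000000); octagon support 2.414214 vs apothem 1 → ∉ W
#4 (0, 1, 0, -1): internal (-1.414214, 0.000000); octagon support 1.414214 vs apothem 1 → ∉ W
#5 (0, -1, 0, -1): internal (0.000000, -1.414214); octagon support 1.414214 vs apothem 1 → ∉ W
#6 (1, 0, -1, 0): internal (1.000000, 1.000000); octagon support 1.414214 vs apothem 1 → ∉ W
#7 (3, -1, 1, 3): internal (5.828427, 0.414214); octagon support 5.828427 vs apothem 1 → ∉ W
#8 (1, 0, 0, -1): internal (0.292893, -0.707107); octagon support 0.707107 vs apothem 1 → ∈ W

8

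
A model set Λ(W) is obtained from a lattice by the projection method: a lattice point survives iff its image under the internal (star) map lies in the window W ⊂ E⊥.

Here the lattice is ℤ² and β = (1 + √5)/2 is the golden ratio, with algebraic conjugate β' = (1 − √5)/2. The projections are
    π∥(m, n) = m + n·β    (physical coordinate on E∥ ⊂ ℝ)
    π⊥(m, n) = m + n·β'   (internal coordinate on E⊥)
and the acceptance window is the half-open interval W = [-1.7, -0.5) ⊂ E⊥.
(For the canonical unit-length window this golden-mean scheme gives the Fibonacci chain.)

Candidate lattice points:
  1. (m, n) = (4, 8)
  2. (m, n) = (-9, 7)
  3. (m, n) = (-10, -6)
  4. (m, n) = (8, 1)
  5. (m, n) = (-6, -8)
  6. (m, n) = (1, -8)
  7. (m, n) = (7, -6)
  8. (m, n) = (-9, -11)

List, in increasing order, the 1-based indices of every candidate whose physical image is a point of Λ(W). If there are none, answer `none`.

β' = (1−√5)/2 ≈ -0.61803.
[1] lift (4,8): star map gives -0.94427; window check -1.7 ≤ -0.94427 < -0.5 is true → IN Λ
[2] lift (-9,7): star map gives -13.32624; window check -1.7 ≤ -13.32624 < -0.5 is false → out
[3] lift (-10,-6): star map gives -6.29180; window check -1.7 ≤ -6.29180 < -0.5 is false → out
[4] lift (8,1): star map gives 7.38197; window check -1.7 ≤ 7.38197 < -0.5 is false → out
[5] lift (-6,-8): star map gives -1.05573; window check -1.7 ≤ -1.05573 < -0.5 is true → IN Λ
[6] lift (1,-8): star map gives 5.94427; window check -1.7 ≤ 5.94427 < -0.5 is false → out
[7] lift (7,-6): star map gives 10.70820; window check -1.7 ≤ 10.70820 < -0.5 is false → out
[8] lift (-9,-11): star map gives -2.20163; window check -1.7 ≤ -2.20163 < -0.5 is false → out

1, 5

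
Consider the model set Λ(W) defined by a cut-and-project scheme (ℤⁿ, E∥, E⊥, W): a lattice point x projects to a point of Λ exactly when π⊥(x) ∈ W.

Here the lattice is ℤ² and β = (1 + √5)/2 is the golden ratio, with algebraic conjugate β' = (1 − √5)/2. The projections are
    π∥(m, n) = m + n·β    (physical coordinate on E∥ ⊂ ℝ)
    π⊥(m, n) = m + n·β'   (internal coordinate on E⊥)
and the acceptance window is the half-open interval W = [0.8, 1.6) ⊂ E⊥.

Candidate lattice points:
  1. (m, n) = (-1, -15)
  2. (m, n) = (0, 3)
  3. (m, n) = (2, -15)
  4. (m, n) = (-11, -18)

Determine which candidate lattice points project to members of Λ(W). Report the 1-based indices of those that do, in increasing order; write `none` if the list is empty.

Numerically β ≈ 1.6180 and β' = −1/β ≈ -0.6180.
#1 (-1,-15): internal coord -1 + (-15)·β' = +8.2705; +8.2705 ∉ [0.8, 1.6) → out
#2 (0,3): internal coord 0 + (3)·β' = -1.8541; -1.8541 ∉ [0.8, 1.6) → out
#3 (2,-15): internal coord 2 + (-15)·β' = +11.2705; +11.2705 ∉ [0.8, 1.6) → out
#4 (-11,-18): internal coord -11 + (-18)·β' = +0.1246; +0.1246 ∉ [0.8, 1.6) → out

none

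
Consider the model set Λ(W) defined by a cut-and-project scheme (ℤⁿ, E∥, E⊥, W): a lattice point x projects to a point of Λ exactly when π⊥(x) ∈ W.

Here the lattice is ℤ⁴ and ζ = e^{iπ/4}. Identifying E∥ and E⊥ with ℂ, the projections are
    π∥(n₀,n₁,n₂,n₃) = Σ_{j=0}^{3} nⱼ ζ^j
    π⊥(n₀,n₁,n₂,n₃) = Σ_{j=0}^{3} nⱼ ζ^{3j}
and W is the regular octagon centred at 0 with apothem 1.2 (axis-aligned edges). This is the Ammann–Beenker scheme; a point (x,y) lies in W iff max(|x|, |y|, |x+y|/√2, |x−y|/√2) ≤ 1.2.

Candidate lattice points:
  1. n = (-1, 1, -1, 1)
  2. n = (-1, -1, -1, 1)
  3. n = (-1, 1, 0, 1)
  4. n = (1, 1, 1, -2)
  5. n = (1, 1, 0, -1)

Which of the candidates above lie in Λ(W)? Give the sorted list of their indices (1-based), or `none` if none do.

2, 5

π⊥(n) = n₀ + n₁ζ³ + n₂ζ⁶ + n₃ζ⁹ where ζ = e^{iπ/4}.
candidate 1: n = (-1, 1, -1, 1) → π⊥ ≈ (-1.0000, +2.4142); max(|x|,|y|,|x±y|/√2) = 2.4142 > 1.2 ⇒ ∉ W
candidate 2: n = (-1, -1, -1, 1) → π⊥ ≈ (+0.4142, +1.0000); max(|x|,|y|,|x±y|/√2) = 1.0000 ≤ 1.2 ⇒ ∈ W
candidate 3: n = (-1, 1, 0, 1) → π⊥ ≈ (-1.0000, +1.4142); max(|x|,|y|,|x±y|/√2) = 1.7071 > 1.2 ⇒ ∉ W
candidate 4: n = (1, 1, 1, -2) → π⊥ ≈ (-1.1213, -1.7071); max(|x|,|y|,|x±y|/√2) = 2.0000 > 1.2 ⇒ ∉ W
candidate 5: n = (1, 1, 0, -1) → π⊥ ≈ (-0.4142, +0.0000); max(|x|,|y|,|x±y|/√2) = 0.4142 ≤ 1.2 ⇒ ∈ W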